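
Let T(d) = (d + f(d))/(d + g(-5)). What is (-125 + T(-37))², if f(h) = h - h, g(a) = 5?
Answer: 15705369/1024 ≈ 15337.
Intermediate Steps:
f(h) = 0
T(d) = d/(5 + d) (T(d) = (d + 0)/(d + 5) = d/(5 + d))
(-125 + T(-37))² = (-125 - 37/(5 - 37))² = (-125 - 37/(-32))² = (-125 - 37*(-1/32))² = (-125 + 37/32)² = (-3963/32)² = 15705369/1024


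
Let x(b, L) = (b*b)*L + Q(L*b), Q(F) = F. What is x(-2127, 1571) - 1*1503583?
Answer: 7102561559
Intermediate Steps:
x(b, L) = L*b + L*b² (x(b, L) = (b*b)*L + L*b = b²*L + L*b = L*b² + L*b = L*b + L*b²)
x(-2127, 1571) - 1*1503583 = 1571*(-2127)*(1 - 2127) - 1*1503583 = 1571*(-2127)*(-2126) - 1503583 = 7104065142 - 1503583 = 7102561559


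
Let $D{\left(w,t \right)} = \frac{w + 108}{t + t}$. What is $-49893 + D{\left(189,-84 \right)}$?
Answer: $- \frac{2794107}{56} \approx -49895.0$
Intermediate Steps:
$D{\left(w,t \right)} = \frac{108 + w}{2 t}$
$-49893 + D{\left(189,-84 \right)} = -49893 + \frac{108 + 189}{2 \left(-84\right)} = -49893 + \frac{1}{2} \left(- \frac{1}{84}\right) 297 = -49893 - \frac{99}{56} = - \frac{2794107}{56}$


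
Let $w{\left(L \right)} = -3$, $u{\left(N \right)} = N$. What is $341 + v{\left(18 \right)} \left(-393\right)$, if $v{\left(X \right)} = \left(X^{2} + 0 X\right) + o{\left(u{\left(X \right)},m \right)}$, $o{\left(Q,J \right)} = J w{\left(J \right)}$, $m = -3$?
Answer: $-130528$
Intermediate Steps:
$o{\left(Q,J \right)} = - 3 J$ ($o{\left(Q,J \right)} = J \left(-3\right) = - 3 J$)
$v{\left(X \right)} = 9 + X^{2}$ ($v{\left(X \right)} = \left(X^{2} + 0 X\right) - -9 = \left(X^{2} + 0\right) + 9 = X^{2} + 9 = 9 + X^{2}$)
$341 + v{\left(18 \right)} \left(-393\right) = 341 + \left(9 + 18^{2}\right) \left(-393\right) = 341 + \left(9 + 324\right) \left(-393\right) = 341 + 333 \left(-393\right) = 341 - 130869 = -130528$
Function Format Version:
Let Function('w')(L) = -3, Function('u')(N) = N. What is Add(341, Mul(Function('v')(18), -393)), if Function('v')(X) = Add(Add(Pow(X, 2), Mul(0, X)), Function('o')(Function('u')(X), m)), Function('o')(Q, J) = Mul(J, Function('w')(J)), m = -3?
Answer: -130528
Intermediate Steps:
Function('o')(Q, J) = Mul(-3, J) (Function('o')(Q, J) = Mul(J, -3) = Mul(-3, J))
Function('v')(X) = Add(9, Pow(X, 2)) (Function('v')(X) = Add(Add(Pow(X, 2), Mul(0, X)), Mul(-3, -3)) = Add(Add(Pow(X, 2), 0), 9) = Add(Pow(X, 2), 9) = Add(9, Pow(X, 2)))
Add(341, Mul(Function('v')(18), -393)) = Add(341, Mul(Add(9, Pow(18, 2)), -393)) = Add(341, Mul(Add(9, 324), -393)) = Add(341, Mul(333, -393)) = Add(341, -130869) = -130528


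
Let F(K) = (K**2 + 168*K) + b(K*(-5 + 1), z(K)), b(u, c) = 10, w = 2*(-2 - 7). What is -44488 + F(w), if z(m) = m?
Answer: -47178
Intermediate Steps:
w = -18 (w = 2*(-9) = -18)
F(K) = 10 + K**2 + 168*K (F(K) = (K**2 + 168*K) + 10 = 10 + K**2 + 168*K)
-44488 + F(w) = -44488 + (10 + (-18)**2 + 168*(-18)) = -44488 + (10 + 324 - 3024) = -44488 - 2690 = -47178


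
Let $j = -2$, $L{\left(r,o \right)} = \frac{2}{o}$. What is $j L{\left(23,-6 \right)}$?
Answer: $\frac{2}{3} \approx 0.66667$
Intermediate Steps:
$j L{\left(23,-6 \right)} = - 2 \frac{2}{-6} = - 2 \cdot 2 \left(- \frac{1}{6}\right) = \left(-2\right) \left(- \frac{1}{3}\right) = \frac{2}{3}$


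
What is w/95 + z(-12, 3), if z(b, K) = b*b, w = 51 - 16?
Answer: 2743/19 ≈ 144.37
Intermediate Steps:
w = 35
z(b, K) = b²
w/95 + z(-12, 3) = 35/95 + (-12)² = 35*(1/95) + 144 = 7/19 + 144 = 2743/19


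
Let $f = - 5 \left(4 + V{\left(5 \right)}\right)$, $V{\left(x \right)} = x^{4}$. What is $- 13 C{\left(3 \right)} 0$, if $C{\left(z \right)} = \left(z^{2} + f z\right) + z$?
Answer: $0$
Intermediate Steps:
$f = -3145$ ($f = - 5 \left(4 + 5^{4}\right) = - 5 \left(4 + 625\right) = \left(-5\right) 629 = -3145$)
$C{\left(z \right)} = z^{2} - 3144 z$ ($C{\left(z \right)} = \left(z^{2} - 3145 z\right) + z = z^{2} - 3144 z$)
$- 13 C{\left(3 \right)} 0 = - 13 \cdot 3 \left(-3144 + 3\right) 0 = - 13 \cdot 3 \left(-3141\right) 0 = \left(-13\right) \left(-9423\right) 0 = 122499 \cdot 0 = 0$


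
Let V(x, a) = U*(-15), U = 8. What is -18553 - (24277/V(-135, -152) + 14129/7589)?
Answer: -16713303367/910680 ≈ -18353.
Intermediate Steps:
V(x, a) = -120 (V(x, a) = 8*(-15) = -120)
-18553 - (24277/V(-135, -152) + 14129/7589) = -18553 - (24277/(-120) + 14129/7589) = -18553 - (24277*(-1/120) + 14129*(1/7589)) = -18553 - (-24277/120 + 14129/7589) = -18553 - 1*(-182542673/910680) = -18553 + 182542673/910680 = -16713303367/910680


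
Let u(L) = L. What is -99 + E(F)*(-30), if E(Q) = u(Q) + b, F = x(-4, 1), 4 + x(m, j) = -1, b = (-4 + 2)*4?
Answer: 291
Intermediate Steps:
b = -8 (b = -2*4 = -8)
x(m, j) = -5 (x(m, j) = -4 - 1 = -5)
F = -5
E(Q) = -8 + Q (E(Q) = Q - 8 = -8 + Q)
-99 + E(F)*(-30) = -99 + (-8 - 5)*(-30) = -99 - 13*(-30) = -99 + 390 = 291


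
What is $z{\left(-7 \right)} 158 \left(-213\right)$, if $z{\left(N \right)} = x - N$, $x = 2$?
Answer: $-302886$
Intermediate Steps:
$z{\left(N \right)} = 2 - N$
$z{\left(-7 \right)} 158 \left(-213\right) = \left(2 - -7\right) 158 \left(-213\right) = \left(2 + 7\right) 158 \left(-213\right) = 9 \cdot 158 \left(-213\right) = 1422 \left(-213\right) = -302886$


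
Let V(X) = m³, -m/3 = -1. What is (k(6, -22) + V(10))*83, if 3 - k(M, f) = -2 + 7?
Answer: 2075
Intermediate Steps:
k(M, f) = -2 (k(M, f) = 3 - (-2 + 7) = 3 - 1*5 = 3 - 5 = -2)
m = 3 (m = -3*(-1) = 3)
V(X) = 27 (V(X) = 3³ = 27)
(k(6, -22) + V(10))*83 = (-2 + 27)*83 = 25*83 = 2075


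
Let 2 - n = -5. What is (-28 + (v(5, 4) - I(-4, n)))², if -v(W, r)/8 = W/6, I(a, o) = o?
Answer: 15625/9 ≈ 1736.1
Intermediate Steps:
n = 7 (n = 2 - 1*(-5) = 2 + 5 = 7)
v(W, r) = -4*W/3 (v(W, r) = -8*W/6 = -4*W/3)
(-28 + (v(5, 4) - I(-4, n)))² = (-28 + (-4/3*5 - 1*7))² = (-28 + (-20/3 - 7))² = (-28 - 41/3)² = (-125/3)² = 15625/9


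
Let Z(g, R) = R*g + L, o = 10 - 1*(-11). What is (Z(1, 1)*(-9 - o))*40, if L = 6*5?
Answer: -37200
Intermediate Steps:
L = 30
o = 21 (o = 10 + 11 = 21)
Z(g, R) = 30 + R*g (Z(g, R) = R*g + 30 = 30 + R*g)
(Z(1, 1)*(-9 - o))*40 = ((30 + 1*1)*(-9 - 1*21))*40 = ((30 + 1)*(-9 - 21))*40 = (31*(-30))*40 = -930*40 = -37200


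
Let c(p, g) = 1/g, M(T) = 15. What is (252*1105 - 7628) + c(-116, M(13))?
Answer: 4062481/15 ≈ 2.7083e+5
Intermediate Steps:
(252*1105 - 7628) + c(-116, M(13)) = (252*1105 - 7628) + 1/15 = (278460 - 7628) + 1/15 = 270832 + 1/15 = 4062481/15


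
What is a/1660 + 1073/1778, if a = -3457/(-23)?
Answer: 23556843/33942020 ≈ 0.69403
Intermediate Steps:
a = 3457/23 (a = -3457*(-1/23) = 3457/23 ≈ 150.30)
a/1660 + 1073/1778 = (3457/23)/1660 + 1073/1778 = (3457/23)*(1/1660) + 1073*(1/1778) = 3457/38180 + 1073/1778 = 23556843/33942020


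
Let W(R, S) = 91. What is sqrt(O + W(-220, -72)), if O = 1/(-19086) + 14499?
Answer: sqrt(5314778008554)/19086 ≈ 120.79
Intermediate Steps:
O = 276727913/19086 (O = -1/19086 + 14499 = 276727913/19086 ≈ 14499.)
sqrt(O + W(-220, -72)) = sqrt(276727913/19086 + 91) = sqrt(278464739/19086) = sqrt(5314778008554)/19086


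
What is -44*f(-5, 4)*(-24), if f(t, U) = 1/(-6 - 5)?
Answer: -96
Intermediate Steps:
f(t, U) = -1/11 (f(t, U) = 1/(-11) = -1/11)
-44*f(-5, 4)*(-24) = -44*(-1/11)*(-24) = 4*(-24) = -96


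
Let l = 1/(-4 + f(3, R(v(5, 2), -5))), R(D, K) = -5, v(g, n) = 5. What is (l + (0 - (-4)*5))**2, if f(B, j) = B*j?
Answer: 143641/361 ≈ 397.90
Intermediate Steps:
l = -1/19 (l = 1/(-4 + 3*(-5)) = 1/(-4 - 15) = 1/(-19) = -1/19 ≈ -0.052632)
(l + (0 - (-4)*5))**2 = (-1/19 + (0 - (-4)*5))**2 = (-1/19 + (0 - 1*(-20)))**2 = (-1/19 + (0 + 20))**2 = (-1/19 + 20)**2 = (379/19)**2 = 143641/361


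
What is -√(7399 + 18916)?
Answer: -√26315 ≈ -162.22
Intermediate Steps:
-√(7399 + 18916) = -√26315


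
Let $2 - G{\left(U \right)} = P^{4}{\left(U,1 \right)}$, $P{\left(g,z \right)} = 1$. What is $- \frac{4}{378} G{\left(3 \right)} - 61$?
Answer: $- \frac{11531}{189} \approx -61.011$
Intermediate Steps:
$G{\left(U \right)} = 1$ ($G{\left(U \right)} = 2 - 1^{4} = 2 - 1 = 1$)
$- \frac{4}{378} G{\left(3 \right)} - 61 = - \frac{4}{378} \cdot 1 - 61 = \left(-4\right) \frac{1}{378} \cdot 1 - 61 = \left(- \frac{2}{189}\right) 1 - 61 = - \frac{2}{189} - 61 = - \frac{11531}{189}$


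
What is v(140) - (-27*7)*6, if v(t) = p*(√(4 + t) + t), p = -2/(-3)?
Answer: 3706/3 ≈ 1235.3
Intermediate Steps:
p = ⅔ (p = -2*(-⅓) = ⅔ ≈ 0.66667)
v(t) = 2*t/3 + 2*√(4 + t)/3 (v(t) = 2*(√(4 + t) + t)/3 = 2*(t + √(4 + t))/3 = 2*t/3 + 2*√(4 + t)/3)
v(140) - (-27*7)*6 = ((⅔)*140 + 2*√(4 + 140)/3) - (-27*7)*6 = (280/3 + 2*√144/3) - (-189)*6 = (280/3 + (⅔)*12) - 1*(-1134) = (280/3 + 8) + 1134 = 304/3 + 1134 = 3706/3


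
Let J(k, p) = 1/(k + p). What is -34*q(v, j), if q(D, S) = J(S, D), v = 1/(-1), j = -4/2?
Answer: 34/3 ≈ 11.333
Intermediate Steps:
j = -2 (j = -4*½ = -2)
v = -1
q(D, S) = 1/(D + S) (q(D, S) = 1/(S + D) = 1/(D + S))
-34*q(v, j) = -34/(-1 - 2) = -34/(-3) = -34*(-⅓) = 34/3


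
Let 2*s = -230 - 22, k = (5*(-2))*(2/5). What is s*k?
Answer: 504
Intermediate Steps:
k = -4 (k = -20/5 = -10*2/5 = -4)
s = -126 (s = (-230 - 22)/2 = (1/2)*(-252) = -126)
s*k = -126*(-4) = 504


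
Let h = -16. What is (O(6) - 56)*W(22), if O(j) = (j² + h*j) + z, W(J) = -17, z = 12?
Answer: 1768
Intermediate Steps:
O(j) = 12 + j² - 16*j (O(j) = (j² - 16*j) + 12 = 12 + j² - 16*j)
(O(6) - 56)*W(22) = ((12 + 6² - 16*6) - 56)*(-17) = ((12 + 36 - 96) - 56)*(-17) = (-48 - 56)*(-17) = -104*(-17) = 1768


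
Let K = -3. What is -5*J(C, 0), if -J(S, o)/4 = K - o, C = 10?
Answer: -60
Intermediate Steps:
J(S, o) = 12 + 4*o (J(S, o) = -4*(-3 - o) = 12 + 4*o)
-5*J(C, 0) = -5*(12 + 4*0) = -5*(12 + 0) = -5*12 = -60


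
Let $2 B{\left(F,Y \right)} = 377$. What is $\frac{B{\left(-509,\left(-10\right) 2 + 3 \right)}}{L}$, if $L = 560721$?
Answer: $\frac{377}{1121442} \approx 0.00033617$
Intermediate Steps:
$B{\left(F,Y \right)} = \frac{377}{2}$ ($B{\left(F,Y \right)} = \frac{1}{2} \cdot 377 = \frac{377}{2}$)
$\frac{B{\left(-509,\left(-10\right) 2 + 3 \right)}}{L} = \frac{377}{2 \cdot 560721} = \frac{377}{2} \cdot \frac{1}{560721} = \frac{377}{1121442}$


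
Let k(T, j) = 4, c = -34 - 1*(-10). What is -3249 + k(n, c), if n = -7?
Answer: -3245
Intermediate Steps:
c = -24 (c = -34 + 10 = -24)
-3249 + k(n, c) = -3249 + 4 = -3245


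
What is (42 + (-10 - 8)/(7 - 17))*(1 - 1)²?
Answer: 0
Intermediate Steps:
(42 + (-10 - 8)/(7 - 17))*(1 - 1)² = (42 - 18/(-10))*0² = (42 - 18*(-⅒))*0 = (42 + 9/5)*0 = (219/5)*0 = 0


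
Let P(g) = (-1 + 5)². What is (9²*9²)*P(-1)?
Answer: 104976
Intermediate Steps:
P(g) = 16 (P(g) = 4² = 16)
(9²*9²)*P(-1) = (9²*9²)*16 = (81*81)*16 = 6561*16 = 104976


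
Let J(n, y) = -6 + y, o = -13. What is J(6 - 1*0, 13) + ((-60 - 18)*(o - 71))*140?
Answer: 917287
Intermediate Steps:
J(6 - 1*0, 13) + ((-60 - 18)*(o - 71))*140 = (-6 + 13) + ((-60 - 18)*(-13 - 71))*140 = 7 - 78*(-84)*140 = 7 + 6552*140 = 7 + 917280 = 917287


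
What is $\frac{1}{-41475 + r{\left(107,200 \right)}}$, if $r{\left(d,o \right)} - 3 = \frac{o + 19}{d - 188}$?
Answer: $- \frac{27}{1119817} \approx -2.4111 \cdot 10^{-5}$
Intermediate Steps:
$r{\left(d,o \right)} = 3 + \frac{19 + o}{-188 + d}$ ($r{\left(d,o \right)} = 3 + \frac{o + 19}{d - 188} = 3 + \frac{19 + o}{-188 + d}$)
$\frac{1}{-41475 + r{\left(107,200 \right)}} = \frac{1}{-41475 + \frac{-545 + 200 + 3 \cdot 107}{-188 + 107}} = \frac{1}{-41475 + \frac{-545 + 200 + 321}{-81}} = \frac{1}{-41475 - - \frac{8}{27}} = \frac{1}{-41475 + \frac{8}{27}} = \frac{1}{- \frac{1119817}{27}} = - \frac{27}{1119817}$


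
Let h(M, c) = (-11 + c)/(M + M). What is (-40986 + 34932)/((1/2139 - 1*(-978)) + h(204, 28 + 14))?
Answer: -195681424/31614039 ≈ -6.1897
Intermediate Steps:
h(M, c) = (-11 + c)/(2*M) (h(M, c) = (-11 + c)/((2*M)) = (-11 + c)*(1/(2*M)) = (-11 + c)/(2*M))
(-40986 + 34932)/((1/2139 - 1*(-978)) + h(204, 28 + 14)) = (-40986 + 34932)/((1/2139 - 1*(-978)) + (1/2)*(-11 + (28 + 14))/204) = -6054/((1/2139 + 978) + (1/2)*(1/204)*(-11 + 42)) = -6054/(2091943/2139 + (1/2)*(1/204)*31) = -6054/(2091943/2139 + 31/408) = -6054/94842117/96968 = -6054*96968/94842117 = -195681424/31614039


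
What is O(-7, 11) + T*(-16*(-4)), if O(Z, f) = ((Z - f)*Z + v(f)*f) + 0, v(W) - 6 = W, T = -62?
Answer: -3655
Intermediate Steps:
v(W) = 6 + W
O(Z, f) = Z*(Z - f) + f*(6 + f) (O(Z, f) = ((Z - f)*Z + (6 + f)*f) + 0 = (Z*(Z - f) + f*(6 + f)) + 0 = Z*(Z - f) + f*(6 + f))
O(-7, 11) + T*(-16*(-4)) = ((-7)² + 11*(6 + 11) - 1*(-7)*11) - (-992)*(-4) = (49 + 11*17 + 77) - 62*64 = (49 + 187 + 77) - 3968 = 313 - 3968 = -3655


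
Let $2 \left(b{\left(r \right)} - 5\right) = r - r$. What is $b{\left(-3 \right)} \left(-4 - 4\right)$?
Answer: $-40$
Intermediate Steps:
$b{\left(r \right)} = 5$ ($b{\left(r \right)} = 5 + \frac{r - r}{2} = 5 + \frac{1}{2} \cdot 0 = 5 + 0 = 5$)
$b{\left(-3 \right)} \left(-4 - 4\right) = 5 \left(-4 - 4\right) = 5 \left(-8\right) = -40$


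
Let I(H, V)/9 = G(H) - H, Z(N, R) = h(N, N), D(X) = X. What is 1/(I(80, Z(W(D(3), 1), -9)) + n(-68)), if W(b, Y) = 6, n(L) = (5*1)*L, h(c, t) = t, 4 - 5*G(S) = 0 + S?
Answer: -5/5984 ≈ -0.00083556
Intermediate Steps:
G(S) = ⅘ - S/5 (G(S) = ⅘ - (0 + S)/5 = ⅘ - S/5)
n(L) = 5*L
Z(N, R) = N
I(H, V) = 36/5 - 54*H/5 (I(H, V) = 9*((⅘ - H/5) - H) = 9*(⅘ - 6*H/5) = 36/5 - 54*H/5)
1/(I(80, Z(W(D(3), 1), -9)) + n(-68)) = 1/((36/5 - 54/5*80) + 5*(-68)) = 1/((36/5 - 864) - 340) = 1/(-4284/5 - 340) = 1/(-5984/5) = -5/5984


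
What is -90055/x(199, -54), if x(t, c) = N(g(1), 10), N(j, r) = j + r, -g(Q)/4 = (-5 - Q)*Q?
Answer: -90055/34 ≈ -2648.7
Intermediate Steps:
g(Q) = -4*Q*(-5 - Q) (g(Q) = -4*(-5 - Q)*Q = -4*Q*(-5 - Q))
x(t, c) = 34 (x(t, c) = 4*1*(5 + 1) + 10 = 4*1*6 + 10 = 24 + 10 = 34)
-90055/x(199, -54) = -90055/34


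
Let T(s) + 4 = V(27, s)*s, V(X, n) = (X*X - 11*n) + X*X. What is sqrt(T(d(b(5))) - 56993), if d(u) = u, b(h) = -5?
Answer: I*sqrt(64562) ≈ 254.09*I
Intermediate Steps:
V(X, n) = -11*n + 2*X**2 (V(X, n) = (X**2 - 11*n) + X**2 = -11*n + 2*X**2)
T(s) = -4 + s*(1458 - 11*s) (T(s) = -4 + (-11*s + 2*27**2)*s = -4 + (-11*s + 2*729)*s = -4 + (-11*s + 1458)*s = -4 + (1458 - 11*s)*s = -4 + s*(1458 - 11*s))
sqrt(T(d(b(5))) - 56993) = sqrt((-4 - 1*(-5)*(-1458 + 11*(-5))) - 56993) = sqrt((-4 - 1*(-5)*(-1458 - 55)) - 56993) = sqrt((-4 - 1*(-5)*(-1513)) - 56993) = sqrt((-4 - 7565) - 56993) = sqrt(-7569 - 56993) = sqrt(-64562) = I*sqrt(64562)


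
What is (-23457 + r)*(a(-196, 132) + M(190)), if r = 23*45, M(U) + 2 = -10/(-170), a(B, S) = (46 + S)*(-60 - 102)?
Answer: 10992273390/17 ≈ 6.4660e+8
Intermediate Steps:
a(B, S) = -7452 - 162*S (a(B, S) = (46 + S)*(-162) = -7452 - 162*S)
M(U) = -33/17 (M(U) = -2 - 10/(-170) = -2 - 10*(-1/170) = -2 + 1/17 = -33/17)
r = 1035
(-23457 + r)*(a(-196, 132) + M(190)) = (-23457 + 1035)*((-7452 - 162*132) - 33/17) = -22422*((-7452 - 21384) - 33/17) = -22422*(-28836 - 33/17) = -22422*(-490245/17) = 10992273390/17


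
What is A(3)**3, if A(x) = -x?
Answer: -27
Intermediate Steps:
A(3)**3 = (-1*3)**3 = (-3)**3 = -27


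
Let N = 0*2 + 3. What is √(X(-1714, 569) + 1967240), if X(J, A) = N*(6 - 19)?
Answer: √1967201 ≈ 1402.6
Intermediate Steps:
N = 3 (N = 0 + 3 = 3)
X(J, A) = -39 (X(J, A) = 3*(6 - 19) = 3*(-13) = -39)
√(X(-1714, 569) + 1967240) = √(-39 + 1967240) = √1967201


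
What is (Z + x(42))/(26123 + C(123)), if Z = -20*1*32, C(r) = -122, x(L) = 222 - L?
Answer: -460/26001 ≈ -0.017692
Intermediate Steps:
Z = -640 (Z = -20*32 = -640)
(Z + x(42))/(26123 + C(123)) = (-640 + (222 - 1*42))/(26123 - 122) = (-640 + (222 - 42))/26001 = (-640 + 180)*(1/26001) = -460*1/26001 = -460/26001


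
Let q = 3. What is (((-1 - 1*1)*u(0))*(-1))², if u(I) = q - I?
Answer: 36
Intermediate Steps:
u(I) = 3 - I
(((-1 - 1*1)*u(0))*(-1))² = (((-1 - 1*1)*(3 - 1*0))*(-1))² = (((-1 - 1)*(3 + 0))*(-1))² = (-2*3*(-1))² = (-6*(-1))² = 6² = 36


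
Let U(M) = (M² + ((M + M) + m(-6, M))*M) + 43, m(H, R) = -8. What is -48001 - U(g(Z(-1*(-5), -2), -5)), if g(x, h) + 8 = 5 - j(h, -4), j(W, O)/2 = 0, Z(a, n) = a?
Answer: -48095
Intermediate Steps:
j(W, O) = 0 (j(W, O) = 2*0 = 0)
g(x, h) = -3 (g(x, h) = -8 + (5 - 1*0) = -8 + (5 + 0) = -8 + 5 = -3)
U(M) = 43 + M² + M*(-8 + 2*M) (U(M) = (M² + ((M + M) - 8)*M) + 43 = (M² + (2*M - 8)*M) + 43 = (M² + (-8 + 2*M)*M) + 43 = (M² + M*(-8 + 2*M)) + 43 = 43 + M² + M*(-8 + 2*M))
-48001 - U(g(Z(-1*(-5), -2), -5)) = -48001 - (43 - 8*(-3) + 3*(-3)²) = -48001 - (43 + 24 + 3*9) = -48001 - (43 + 24 + 27) = -48001 - 1*94 = -48001 - 94 = -48095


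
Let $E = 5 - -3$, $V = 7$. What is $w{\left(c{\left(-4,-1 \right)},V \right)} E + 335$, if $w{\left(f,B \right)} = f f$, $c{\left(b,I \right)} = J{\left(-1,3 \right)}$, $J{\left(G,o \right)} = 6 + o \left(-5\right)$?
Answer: $983$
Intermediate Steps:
$J{\left(G,o \right)} = 6 - 5 o$
$c{\left(b,I \right)} = -9$ ($c{\left(b,I \right)} = 6 - 15 = -9$)
$w{\left(f,B \right)} = f^{2}$
$E = 8$ ($E = 5 + 3 = 8$)
$w{\left(c{\left(-4,-1 \right)},V \right)} E + 335 = \left(-9\right)^{2} \cdot 8 + 335 = 81 \cdot 8 + 335 = 648 + 335 = 983$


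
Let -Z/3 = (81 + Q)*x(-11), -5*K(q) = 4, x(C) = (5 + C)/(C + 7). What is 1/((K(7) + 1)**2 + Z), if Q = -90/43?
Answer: -2150/763339 ≈ -0.0028166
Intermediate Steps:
x(C) = (5 + C)/(7 + C)
K(q) = -4/5 (K(q) = -1/5*4 = -4/5)
Q = -90/43 (Q = -90*1/43 = -90/43 ≈ -2.0930)
Z = -30537/86 (Z = -3*(81 - 90/43)*(5 - 11)/(7 - 11) = -10179*-6/(-4)/43 = -10179*(-1/4*(-6))/43 = -10179*3/(43*2) = -3*10179/86 = -30537/86 ≈ -355.08)
1/((K(7) + 1)**2 + Z) = 1/((-4/5 + 1)**2 - 30537/86) = 1/((1/5)**2 - 30537/86) = 1/(1/25 - 30537/86) = 1/(-763339/2150) = -2150/763339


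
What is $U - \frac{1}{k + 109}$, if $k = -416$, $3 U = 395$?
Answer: $\frac{121268}{921} \approx 131.67$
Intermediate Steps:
$U = \frac{395}{3}$ ($U = \frac{1}{3} \cdot 395 = \frac{395}{3} \approx 131.67$)
$U - \frac{1}{k + 109} = \frac{395}{3} - \frac{1}{-416 + 109} = \frac{395}{3} - \frac{1}{-307} = \frac{395}{3} - - \frac{1}{307} = \frac{395}{3} + \frac{1}{307} = \frac{121268}{921}$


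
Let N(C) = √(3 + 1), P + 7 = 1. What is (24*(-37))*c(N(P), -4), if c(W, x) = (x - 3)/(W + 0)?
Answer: 3108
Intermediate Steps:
P = -6 (P = -7 + 1 = -6)
N(C) = 2 (N(C) = √4 = 2)
c(W, x) = (-3 + x)/W
(24*(-37))*c(N(P), -4) = (24*(-37))*((-3 - 4)/2) = -444*(-7) = -888*(-7/2) = 3108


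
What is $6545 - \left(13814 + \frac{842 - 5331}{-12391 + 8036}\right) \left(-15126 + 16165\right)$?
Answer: $- \frac{932572678}{65} \approx -1.4347 \cdot 10^{7}$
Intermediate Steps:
$6545 - \left(13814 + \frac{842 - 5331}{-12391 + 8036}\right) \left(-15126 + 16165\right) = 6545 - \left(13814 - \frac{4489}{-4355}\right) 1039 = 6545 - \left(13814 - - \frac{67}{65}\right) 1039 = 6545 - \left(13814 + \frac{67}{65}\right) 1039 = 6545 - \frac{897977}{65} \cdot 1039 = 6545 - \frac{932998103}{65} = - \frac{932572678}{65}$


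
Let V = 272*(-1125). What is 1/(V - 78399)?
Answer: -1/384399 ≈ -2.6015e-6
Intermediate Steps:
V = -306000
1/(V - 78399) = 1/(-306000 - 78399) = 1/(-384399) = -1/384399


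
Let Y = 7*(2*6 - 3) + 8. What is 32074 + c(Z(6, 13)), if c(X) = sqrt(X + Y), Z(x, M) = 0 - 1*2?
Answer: 32074 + sqrt(69) ≈ 32082.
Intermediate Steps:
Z(x, M) = -2 (Z(x, M) = 0 - 2 = -2)
Y = 71 (Y = 7*(12 - 3) + 8 = 7*9 + 8 = 63 + 8 = 71)
c(X) = sqrt(71 + X) (c(X) = sqrt(X + 71) = sqrt(71 + X))
32074 + c(Z(6, 13)) = 32074 + sqrt(71 - 2) = 32074 + sqrt(69)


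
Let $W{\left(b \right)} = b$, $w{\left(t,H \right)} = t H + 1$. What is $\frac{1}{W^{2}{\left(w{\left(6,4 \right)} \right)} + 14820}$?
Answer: $\frac{1}{15445} \approx 6.4746 \cdot 10^{-5}$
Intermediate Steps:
$w{\left(t,H \right)} = 1 + H t$ ($w{\left(t,H \right)} = H t + 1 = 1 + H t$)
$\frac{1}{W^{2}{\left(w{\left(6,4 \right)} \right)} + 14820} = \frac{1}{\left(1 + 4 \cdot 6\right)^{2} + 14820} = \frac{1}{\left(1 + 24\right)^{2} + 14820} = \frac{1}{25^{2} + 14820} = \frac{1}{625 + 14820} = \frac{1}{15445}$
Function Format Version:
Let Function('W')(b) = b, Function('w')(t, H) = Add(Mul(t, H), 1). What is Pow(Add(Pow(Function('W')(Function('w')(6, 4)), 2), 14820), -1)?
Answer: Rational(1, 15445) ≈ 6.4746e-5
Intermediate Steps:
Function('w')(t, H) = Add(1, Mul(H, t)) (Function('w')(t, H) = Add(Mul(H, t), 1) = Add(1, Mul(H, t)))
Pow(Add(Pow(Function('W')(Function('w')(6, 4)), 2), 14820), -1) = Pow(Add(Pow(Add(1, Mul(4, 6)), 2), 14820), -1) = Pow(Add(Pow(Add(1, 24), 2), 14820), -1) = Pow(Add(Pow(25, 2), 14820), -1) = Pow(Add(625, 14820), -1) = Pow(15445, -1) = Rational(1, 15445)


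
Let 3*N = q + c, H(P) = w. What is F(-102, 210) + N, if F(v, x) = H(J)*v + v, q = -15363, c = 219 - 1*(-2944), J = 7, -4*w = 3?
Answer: -24553/6 ≈ -4092.2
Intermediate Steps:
w = -¾ (w = -¼*3 = -¾ ≈ -0.75000)
c = 3163 (c = 219 + 2944 = 3163)
H(P) = -¾
N = -12200/3 (N = (-15363 + 3163)/3 = (⅓)*(-12200) = -12200/3 ≈ -4066.7)
F(v, x) = v/4 (F(v, x) = -3*v/4 + v = v/4)
F(-102, 210) + N = (¼)*(-102) - 12200/3 = -51/2 - 12200/3 = -24553/6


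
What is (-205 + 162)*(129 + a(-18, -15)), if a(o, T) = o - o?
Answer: -5547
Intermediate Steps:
a(o, T) = 0
(-205 + 162)*(129 + a(-18, -15)) = (-205 + 162)*(129 + 0) = -43*129 = -5547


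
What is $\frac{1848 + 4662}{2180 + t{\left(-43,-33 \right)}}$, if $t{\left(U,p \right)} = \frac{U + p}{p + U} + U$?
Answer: $\frac{3255}{1069} \approx 3.0449$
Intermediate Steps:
$t{\left(U,p \right)} = 1 + U$ ($t{\left(U,p \right)} = \frac{U + p}{U + p} + U = 1 + U$)
$\frac{1848 + 4662}{2180 + t{\left(-43,-33 \right)}} = \frac{1848 + 4662}{2180 + \left(1 - 43\right)} = \frac{6510}{2180 - 42} = \frac{6510}{2138} = 6510 \cdot \frac{1}{2138} = \frac{3255}{1069}$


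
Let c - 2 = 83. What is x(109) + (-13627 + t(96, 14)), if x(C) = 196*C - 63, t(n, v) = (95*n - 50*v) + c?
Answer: 16179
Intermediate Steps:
c = 85 (c = 2 + 83 = 85)
t(n, v) = 85 - 50*v + 95*n (t(n, v) = (95*n - 50*v) + 85 = (-50*v + 95*n) + 85 = 85 - 50*v + 95*n)
x(C) = -63 + 196*C
x(109) + (-13627 + t(96, 14)) = (-63 + 196*109) + (-13627 + (85 - 50*14 + 95*96)) = (-63 + 21364) + (-13627 + (85 - 700 + 9120)) = 21301 + (-13627 + 8505) = 21301 - 5122 = 16179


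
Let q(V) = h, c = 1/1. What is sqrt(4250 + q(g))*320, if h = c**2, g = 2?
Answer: 320*sqrt(4251) ≈ 20864.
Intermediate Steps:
c = 1
h = 1 (h = 1**2 = 1)
q(V) = 1
sqrt(4250 + q(g))*320 = sqrt(4250 + 1)*320 = sqrt(4251)*320 = 320*sqrt(4251)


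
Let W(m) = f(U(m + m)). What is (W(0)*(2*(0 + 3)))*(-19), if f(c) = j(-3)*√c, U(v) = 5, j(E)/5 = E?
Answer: 1710*√5 ≈ 3823.7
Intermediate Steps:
j(E) = 5*E
f(c) = -15*√c (f(c) = (5*(-3))*√c = -15*√c)
W(m) = -15*√5
(W(0)*(2*(0 + 3)))*(-19) = ((-15*√5)*(2*(0 + 3)))*(-19) = ((-15*√5)*(2*3))*(-19) = (-15*√5*6)*(-19) = -90*√5*(-19) = 1710*√5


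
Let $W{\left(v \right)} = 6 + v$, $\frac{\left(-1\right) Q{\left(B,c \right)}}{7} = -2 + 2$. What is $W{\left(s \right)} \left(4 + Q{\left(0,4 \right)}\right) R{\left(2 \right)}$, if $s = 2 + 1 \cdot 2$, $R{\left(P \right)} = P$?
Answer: $80$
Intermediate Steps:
$Q{\left(B,c \right)} = 0$ ($Q{\left(B,c \right)} = - 7 \left(-2 + 2\right) = \left(-7\right) 0 = 0$)
$s = 4$ ($s = 2 + 2 = 4$)
$W{\left(s \right)} \left(4 + Q{\left(0,4 \right)}\right) R{\left(2 \right)} = \left(6 + 4\right) \left(4 + 0\right) 2 = 10 \cdot 4 \cdot 2 = 10 \cdot 8 = 80$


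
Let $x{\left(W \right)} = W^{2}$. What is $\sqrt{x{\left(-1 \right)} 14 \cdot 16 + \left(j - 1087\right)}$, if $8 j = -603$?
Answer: $\frac{i \sqrt{15014}}{4} \approx 30.633 i$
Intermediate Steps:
$j = - \frac{603}{8}$ ($j = \frac{1}{8} \left(-603\right) = - \frac{603}{8} \approx -75.375$)
$\sqrt{x{\left(-1 \right)} 14 \cdot 16 + \left(j - 1087\right)} = \sqrt{\left(-1\right)^{2} \cdot 14 \cdot 16 - \frac{9299}{8}} = \sqrt{1 \cdot 14 \cdot 16 - \frac{9299}{8}} = \sqrt{14 \cdot 16 - \frac{9299}{8}} = \sqrt{224 - \frac{9299}{8}} = \sqrt{- \frac{7507}{8}} = \frac{i \sqrt{15014}}{4}$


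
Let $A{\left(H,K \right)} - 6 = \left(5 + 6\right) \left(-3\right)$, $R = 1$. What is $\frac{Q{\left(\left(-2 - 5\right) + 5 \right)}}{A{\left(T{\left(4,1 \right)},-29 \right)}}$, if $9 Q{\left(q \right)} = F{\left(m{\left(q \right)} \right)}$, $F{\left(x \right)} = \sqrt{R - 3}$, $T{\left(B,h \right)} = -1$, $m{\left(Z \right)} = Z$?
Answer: $- \frac{i \sqrt{2}}{243} \approx - 0.0058198 i$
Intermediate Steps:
$F{\left(x \right)} = i \sqrt{2}$ ($F{\left(x \right)} = \sqrt{1 - 3} = \sqrt{-2} = i \sqrt{2}$)
$A{\left(H,K \right)} = -27$ ($A{\left(H,K \right)} = 6 + \left(5 + 6\right) \left(-3\right) = 6 + 11 \left(-3\right) = 6 - 33 = -27$)
$Q{\left(q \right)} = \frac{i \sqrt{2}}{9}$
$\frac{Q{\left(\left(-2 - 5\right) + 5 \right)}}{A{\left(T{\left(4,1 \right)},-29 \right)}} = \frac{\frac{1}{9} i \sqrt{2}}{-27} = \frac{i \sqrt{2}}{9} \left(- \frac{1}{27}\right) = - \frac{i \sqrt{2}}{243}$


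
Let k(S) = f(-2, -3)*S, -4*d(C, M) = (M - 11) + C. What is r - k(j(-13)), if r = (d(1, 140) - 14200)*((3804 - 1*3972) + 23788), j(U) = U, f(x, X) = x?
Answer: -336171676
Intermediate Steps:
d(C, M) = 11/4 - C/4 - M/4 (d(C, M) = -((M - 11) + C)/4 = -((-11 + M) + C)/4 = -(-11 + C + M)/4 = 11/4 - C/4 - M/4)
k(S) = -2*S
r = -336171650 (r = ((11/4 - 1/4*1 - 1/4*140) - 14200)*((3804 - 1*3972) + 23788) = ((11/4 - 1/4 - 35) - 14200)*((3804 - 3972) + 23788) = (-65/2 - 14200)*(-168 + 23788) = -28465/2*23620 = -336171650)
r - k(j(-13)) = -336171650 - (-2)*(-13) = -336171650 - 1*26 = -336171650 - 26 = -336171676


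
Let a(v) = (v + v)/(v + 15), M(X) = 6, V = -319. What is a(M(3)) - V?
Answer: 2237/7 ≈ 319.57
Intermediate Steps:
a(v) = 2*v/(15 + v) (a(v) = (2*v)/(15 + v) = 2*v/(15 + v))
a(M(3)) - V = 2*6/(15 + 6) - 1*(-319) = 2*6/21 + 319 = 2*6*(1/21) + 319 = 4/7 + 319 = 2237/7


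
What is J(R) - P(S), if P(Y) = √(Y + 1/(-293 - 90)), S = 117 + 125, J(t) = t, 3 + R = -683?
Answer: -686 - √35498355/383 ≈ -701.56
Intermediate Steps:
R = -686 (R = -3 - 683 = -686)
S = 242
P(Y) = √(-1/383 + Y) (P(Y) = √(Y + 1/(-383)) = √(Y - 1/383) = √(-1/383 + Y))
J(R) - P(S) = -686 - √(-383 + 146689*242)/383 = -686 - √(-383 + 35498738)/383 = -686 - √35498355/383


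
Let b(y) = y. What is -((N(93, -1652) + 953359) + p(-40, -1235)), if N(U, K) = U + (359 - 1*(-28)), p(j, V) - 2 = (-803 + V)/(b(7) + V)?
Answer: -585659393/614 ≈ -9.5384e+5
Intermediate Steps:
p(j, V) = 2 + (-803 + V)/(7 + V)
N(U, K) = 387 + U (N(U, K) = U + (359 + 28) = U + 387 = 387 + U)
-((N(93, -1652) + 953359) + p(-40, -1235)) = -(((387 + 93) + 953359) + 3*(-263 - 1235)/(7 - 1235)) = -((480 + 953359) + 3*(-1498)/(-1228)) = -(953839 + 3*(-1/1228)*(-1498)) = -(953839 + 2247/614) = -1*585659393/614 = -585659393/614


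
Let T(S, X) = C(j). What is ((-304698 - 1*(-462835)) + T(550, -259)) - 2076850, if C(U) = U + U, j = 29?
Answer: -1918655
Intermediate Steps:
C(U) = 2*U
T(S, X) = 58 (T(S, X) = 2*29 = 58)
((-304698 - 1*(-462835)) + T(550, -259)) - 2076850 = ((-304698 - 1*(-462835)) + 58) - 2076850 = ((-304698 + 462835) + 58) - 2076850 = (158137 + 58) - 2076850 = 158195 - 2076850 = -1918655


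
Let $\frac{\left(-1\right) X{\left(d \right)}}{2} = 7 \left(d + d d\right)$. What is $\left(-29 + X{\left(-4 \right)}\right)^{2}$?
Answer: $38809$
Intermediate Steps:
$X{\left(d \right)} = - 14 d - 14 d^{2}$ ($X{\left(d \right)} = - 2 \cdot 7 \left(d + d d\right) = - 2 \cdot 7 \left(d + d^{2}\right) = - 2 \left(7 d + 7 d^{2}\right) = - 14 d - 14 d^{2}$)
$\left(-29 + X{\left(-4 \right)}\right)^{2} = \left(-29 - - 56 \left(1 - 4\right)\right)^{2} = \left(-29 - \left(-56\right) \left(-3\right)\right)^{2} = \left(-29 - 168\right)^{2} = \left(-197\right)^{2} = 38809$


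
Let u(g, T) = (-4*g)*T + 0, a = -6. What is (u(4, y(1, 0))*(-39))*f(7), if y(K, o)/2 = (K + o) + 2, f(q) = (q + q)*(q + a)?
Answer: 52416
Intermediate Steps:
f(q) = 2*q*(-6 + q) (f(q) = (q + q)*(q - 6) = (2*q)*(-6 + q) = 2*q*(-6 + q))
y(K, o) = 4 + 2*K + 2*o (y(K, o) = 2*((K + o) + 2) = 2*(2 + K + o) = 4 + 2*K + 2*o)
u(g, T) = -4*T*g (u(g, T) = -4*T*g + 0 = -4*T*g)
(u(4, y(1, 0))*(-39))*f(7) = (-4*(4 + 2*1 + 2*0)*4*(-39))*(2*7*(-6 + 7)) = (-4*(4 + 2 + 0)*4*(-39))*(2*7*1) = (-4*6*4*(-39))*14 = -96*(-39)*14 = 3744*14 = 52416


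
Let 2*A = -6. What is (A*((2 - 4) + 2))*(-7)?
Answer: 0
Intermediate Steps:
A = -3 (A = (1/2)*(-6) = -3)
(A*((2 - 4) + 2))*(-7) = -3*((2 - 4) + 2)*(-7) = -3*(-2 + 2)*(-7) = -3*0*(-7) = 0*(-7) = 0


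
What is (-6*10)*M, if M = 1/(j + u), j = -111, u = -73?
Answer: 15/46 ≈ 0.32609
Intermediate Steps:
M = -1/184 (M = 1/(-111 - 73) = 1/(-184) = -1/184 ≈ -0.0054348)
(-6*10)*M = -6*10*(-1/184) = -60*(-1/184) = 15/46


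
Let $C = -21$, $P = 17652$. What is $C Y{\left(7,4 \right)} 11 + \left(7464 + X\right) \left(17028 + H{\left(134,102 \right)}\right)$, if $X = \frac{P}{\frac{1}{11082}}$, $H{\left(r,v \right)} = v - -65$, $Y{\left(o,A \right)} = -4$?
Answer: $3363805027884$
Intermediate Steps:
$H{\left(r,v \right)} = 65 + v$ ($H{\left(r,v \right)} = v + 65 = 65 + v$)
$X = 195619464$ ($X = \frac{17652}{\frac{1}{11082}} = 17652 \frac{1}{\frac{1}{11082}} = 17652 \cdot 11082 = 195619464$)
$C Y{\left(7,4 \right)} 11 + \left(7464 + X\right) \left(17028 + H{\left(134,102 \right)}\right) = \left(-21\right) \left(-4\right) 11 + \left(7464 + 195619464\right) \left(17028 + \left(65 + 102\right)\right) = 84 \cdot 11 + 195626928 \left(17028 + 167\right) = 924 + 195626928 \cdot 17195 = 924 + 3363805026960 = 3363805027884$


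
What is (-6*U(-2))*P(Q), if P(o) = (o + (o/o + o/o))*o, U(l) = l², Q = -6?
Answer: -576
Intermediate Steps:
P(o) = o*(2 + o) (P(o) = (o + (1 + 1))*o = (o + 2)*o = (2 + o)*o = o*(2 + o))
(-6*U(-2))*P(Q) = (-6*(-2)²)*(-6*(2 - 6)) = (-6*4)*(-6*(-4)) = -24*24 = -576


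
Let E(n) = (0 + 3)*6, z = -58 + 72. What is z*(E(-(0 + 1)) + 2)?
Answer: 280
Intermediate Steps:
z = 14
E(n) = 18 (E(n) = 3*6 = 18)
z*(E(-(0 + 1)) + 2) = 14*(18 + 2) = 14*20 = 280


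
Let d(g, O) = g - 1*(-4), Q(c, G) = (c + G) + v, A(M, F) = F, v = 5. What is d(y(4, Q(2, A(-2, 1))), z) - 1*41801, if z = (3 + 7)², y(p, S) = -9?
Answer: -41806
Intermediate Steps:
Q(c, G) = 5 + G + c (Q(c, G) = (c + G) + 5 = (G + c) + 5 = 5 + G + c)
z = 100 (z = 10² = 100)
d(g, O) = 4 + g (d(g, O) = g + 4 = 4 + g)
d(y(4, Q(2, A(-2, 1))), z) - 1*41801 = (4 - 9) - 1*41801 = -5 - 41801 = -41806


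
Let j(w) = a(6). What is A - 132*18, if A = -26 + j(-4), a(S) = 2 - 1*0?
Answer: -2400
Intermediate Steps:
a(S) = 2 (a(S) = 2 + 0 = 2)
j(w) = 2
A = -24 (A = -26 + 2 = -24)
A - 132*18 = -24 - 132*18 = -24 - 2376 = -2400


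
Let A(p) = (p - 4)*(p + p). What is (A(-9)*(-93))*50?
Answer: -1088100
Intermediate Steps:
A(p) = 2*p*(-4 + p) (A(p) = (-4 + p)*(2*p) = 2*p*(-4 + p))
(A(-9)*(-93))*50 = ((2*(-9)*(-4 - 9))*(-93))*50 = ((2*(-9)*(-13))*(-93))*50 = (234*(-93))*50 = -21762*50 = -1088100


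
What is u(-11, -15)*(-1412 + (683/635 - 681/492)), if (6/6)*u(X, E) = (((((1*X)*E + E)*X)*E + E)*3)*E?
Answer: 32741727340995/20828 ≈ 1.5720e+9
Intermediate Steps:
u(X, E) = E*(3*E + 3*E*X*(E + E*X)) (u(X, E) = (((((1*X)*E + E)*X)*E + E)*3)*E = ((((X*E + E)*X)*E + E)*3)*E = ((((E*X + E)*X)*E + E)*3)*E = ((((E + E*X)*X)*E + E)*3)*E = (((X*(E + E*X))*E + E)*3)*E = ((E*X*(E + E*X) + E)*3)*E = ((E + E*X*(E + E*X))*3)*E = (3*E + 3*E*X*(E + E*X))*E = E*(3*E + 3*E*X*(E + E*X)))
u(-11, -15)*(-1412 + (683/635 - 681/492)) = (3*(-15)²*(1 - 15*(-11) - 15*(-11)²))*(-1412 + (683/635 - 681/492)) = (3*225*(1 + 165 - 15*121))*(-1412 + (683*(1/635) - 681*1/492)) = (3*225*(1 + 165 - 1815))*(-1412 + (683/635 - 227/164)) = (3*225*(-1649))*(-1412 - 32133/104140) = -1113075*(-147077813/104140) = 32741727340995/20828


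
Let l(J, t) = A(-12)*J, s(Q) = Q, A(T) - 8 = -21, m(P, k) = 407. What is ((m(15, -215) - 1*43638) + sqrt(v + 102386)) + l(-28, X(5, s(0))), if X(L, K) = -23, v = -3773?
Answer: -42867 + 3*sqrt(10957) ≈ -42553.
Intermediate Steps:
A(T) = -13 (A(T) = 8 - 21 = -13)
l(J, t) = -13*J
((m(15, -215) - 1*43638) + sqrt(v + 102386)) + l(-28, X(5, s(0))) = ((407 - 1*43638) + sqrt(-3773 + 102386)) - 13*(-28) = ((407 - 43638) + sqrt(98613)) + 364 = (-43231 + 3*sqrt(10957)) + 364 = -42867 + 3*sqrt(10957)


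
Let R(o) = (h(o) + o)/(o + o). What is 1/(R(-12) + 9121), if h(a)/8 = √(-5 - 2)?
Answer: 328374/2995263469 + 12*I*√7/2995263469 ≈ 0.00010963 + 1.06e-8*I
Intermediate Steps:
h(a) = 8*I*√7 (h(a) = 8*√(-5 - 2) = 8*√(-7) = 8*(I*√7) = 8*I*√7)
R(o) = (o + 8*I*√7)/(2*o) (R(o) = (8*I*√7 + o)/(o + o) = (o + 8*I*√7)/((2*o)) = (o + 8*I*√7)*(1/(2*o)) = (o + 8*I*√7)/(2*o))
1/(R(-12) + 9121) = 1/((½)*(-12 + 8*I*√7)/(-12) + 9121) = 1/((½)*(-1/12)*(-12 + 8*I*√7) + 9121) = 1/((½ - I*√7/3) + 9121) = 1/(18243/2 - I*√7/3)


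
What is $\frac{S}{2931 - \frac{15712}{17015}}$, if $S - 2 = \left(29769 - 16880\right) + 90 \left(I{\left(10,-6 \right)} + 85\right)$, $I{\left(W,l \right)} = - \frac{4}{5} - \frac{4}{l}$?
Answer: $\frac{349300935}{49855253} \approx 7.0063$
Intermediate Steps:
$I{\left(W,l \right)} = - \frac{4}{5} - \frac{4}{l}$ ($I{\left(W,l \right)} = \left(-4\right) \frac{1}{5} - \frac{4}{l} = - \frac{4}{5} - \frac{4}{l}$)
$S = 20529$ ($S = 2 + \left(\left(29769 - 16880\right) + 90 \left(\left(- \frac{4}{5} - \frac{4}{-6}\right) + 85\right)\right) = 2 + \left(12889 + 90 \left(\left(- \frac{4}{5} - - \frac{2}{3}\right) + 85\right)\right) = 2 + \left(12889 + 90 \left(\left(- \frac{4}{5} + \frac{2}{3}\right) + 85\right)\right) = 2 + \left(12889 + 90 \left(- \frac{2}{15} + 85\right)\right) = 2 + \left(12889 + 90 \cdot \frac{1273}{15}\right) = 2 + \left(12889 + 7638\right) = 2 + 20527 = 20529$)
$\frac{S}{2931 - \frac{15712}{17015}} = \frac{20529}{2931 - \frac{15712}{17015}} = \frac{20529}{\frac{49855253}{17015}} = 20529 \cdot \frac{17015}{49855253} = \frac{349300935}{49855253}$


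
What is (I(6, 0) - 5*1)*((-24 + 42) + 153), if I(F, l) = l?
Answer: -855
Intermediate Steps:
(I(6, 0) - 5*1)*((-24 + 42) + 153) = (0 - 5*1)*((-24 + 42) + 153) = (0 - 5)*(18 + 153) = -5*171 = -855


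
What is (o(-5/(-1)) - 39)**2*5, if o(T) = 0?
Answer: 7605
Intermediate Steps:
(o(-5/(-1)) - 39)**2*5 = (0 - 39)**2*5 = (-39)**2*5 = 1521*5 = 7605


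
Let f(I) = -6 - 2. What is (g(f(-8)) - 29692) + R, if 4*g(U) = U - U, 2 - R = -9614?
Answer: -20076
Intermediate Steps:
R = 9616 (R = 2 - 1*(-9614) = 2 + 9614 = 9616)
f(I) = -8
g(U) = 0 (g(U) = (U - U)/4 = (¼)*0 = 0)
(g(f(-8)) - 29692) + R = (0 - 29692) + 9616 = -29692 + 9616 = -20076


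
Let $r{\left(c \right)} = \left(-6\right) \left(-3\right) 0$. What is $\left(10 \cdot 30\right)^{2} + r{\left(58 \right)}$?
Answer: $90000$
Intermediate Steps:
$r{\left(c \right)} = 0$ ($r{\left(c \right)} = 18 \cdot 0 = 0$)
$\left(10 \cdot 30\right)^{2} + r{\left(58 \right)} = \left(10 \cdot 30\right)^{2} + 0 = 300^{2} + 0 = 90000 + 0 = 90000$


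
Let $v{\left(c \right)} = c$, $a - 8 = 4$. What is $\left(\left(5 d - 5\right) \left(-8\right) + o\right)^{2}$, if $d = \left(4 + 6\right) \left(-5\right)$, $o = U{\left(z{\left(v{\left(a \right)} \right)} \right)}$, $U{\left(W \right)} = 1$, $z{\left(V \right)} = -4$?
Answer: $4165681$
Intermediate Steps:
$a = 12$ ($a = 8 + 4 = 12$)
$o = 1$
$d = -50$ ($d = 10 \left(-5\right) = -50$)
$\left(\left(5 d - 5\right) \left(-8\right) + o\right)^{2} = \left(\left(5 \left(-50\right) - 5\right) \left(-8\right) + 1\right)^{2} = \left(\left(-250 - 5\right) \left(-8\right) + 1\right)^{2} = \left(\left(-255\right) \left(-8\right) + 1\right)^{2} = \left(2040 + 1\right)^{2} = 2041^{2} = 4165681$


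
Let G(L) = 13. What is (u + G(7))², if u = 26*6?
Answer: 28561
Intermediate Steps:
u = 156
(u + G(7))² = (156 + 13)² = 169² = 28561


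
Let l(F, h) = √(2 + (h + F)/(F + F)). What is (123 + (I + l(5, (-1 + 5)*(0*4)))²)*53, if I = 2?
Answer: 13727/2 + 106*√10 ≈ 7198.7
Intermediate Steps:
l(F, h) = √(2 + (F + h)/(2*F)) (l(F, h) = √(2 + (F + h)/((2*F))) = √(2 + (F + h)*(1/(2*F))) = √(2 + (F + h)/(2*F)))
(123 + (I + l(5, (-1 + 5)*(0*4)))²)*53 = (123 + (2 + √(10 + 2*((-1 + 5)*(0*4))/5)/2)²)*53 = (123 + (2 + √(10 + 2*(4*0)*(⅕))/2)²)*53 = (123 + (2 + √(10 + 2*0*(⅕))/2)²)*53 = (123 + (2 + √(10 + 0)/2)²)*53 = (123 + (2 + √10/2)²)*53 = 6519 + 53*(2 + √10/2)²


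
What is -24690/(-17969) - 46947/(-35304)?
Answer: 571748801/211459192 ≈ 2.7038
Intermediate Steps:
-24690/(-17969) - 46947/(-35304) = -24690*(-1/17969) - 46947*(-1/35304) = 24690/17969 + 15649/11768 = 571748801/211459192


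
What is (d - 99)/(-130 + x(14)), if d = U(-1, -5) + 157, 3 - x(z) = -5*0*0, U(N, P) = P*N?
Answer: -63/127 ≈ -0.49606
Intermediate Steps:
U(N, P) = N*P
x(z) = 3 (x(z) = 3 - (-5*0)*0 = 3 - 0*0 = 3 - 1*0 = 3 + 0 = 3)
d = 162 (d = -1*(-5) + 157 = 5 + 157 = 162)
(d - 99)/(-130 + x(14)) = (162 - 99)/(-130 + 3) = 63/(-127) = 63*(-1/127) = -63/127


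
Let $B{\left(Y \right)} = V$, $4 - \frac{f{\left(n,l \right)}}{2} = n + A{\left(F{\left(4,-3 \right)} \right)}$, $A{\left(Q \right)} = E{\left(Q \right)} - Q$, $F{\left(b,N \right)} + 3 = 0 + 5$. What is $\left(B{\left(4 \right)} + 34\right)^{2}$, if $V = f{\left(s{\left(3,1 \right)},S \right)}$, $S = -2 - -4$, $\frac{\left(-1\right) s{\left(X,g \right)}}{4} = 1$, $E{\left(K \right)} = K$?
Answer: $2500$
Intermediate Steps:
$F{\left(b,N \right)} = 2$ ($F{\left(b,N \right)} = -3 + \left(0 + 5\right) = -3 + 5 = 2$)
$A{\left(Q \right)} = 0$ ($A{\left(Q \right)} = Q - Q = 0$)
$s{\left(X,g \right)} = -4$ ($s{\left(X,g \right)} = \left(-4\right) 1 = -4$)
$S = 2$ ($S = -2 + 4 = 2$)
$f{\left(n,l \right)} = 8 - 2 n$ ($f{\left(n,l \right)} = 8 - 2 \left(n + 0\right) = 8 - 2 n$)
$V = 16$ ($V = 8 - -8 = 8 + 8 = 16$)
$B{\left(Y \right)} = 16$
$\left(B{\left(4 \right)} + 34\right)^{2} = \left(16 + 34\right)^{2} = 50^{2} = 2500$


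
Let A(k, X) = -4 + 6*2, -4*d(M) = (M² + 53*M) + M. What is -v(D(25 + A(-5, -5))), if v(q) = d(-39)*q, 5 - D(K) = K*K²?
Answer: 5255055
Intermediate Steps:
d(M) = -27*M/2 - M²/4 (d(M) = -((M² + 53*M) + M)/4 = -(M² + 54*M)/4 = -27*M/2 - M²/4)
A(k, X) = 8 (A(k, X) = -4 + 12 = 8)
D(K) = 5 - K³ (D(K) = 5 - K*K² = 5 - K³)
v(q) = 585*q/4 (v(q) = (-¼*(-39)*(54 - 39))*q = (-¼*(-39)*15)*q = 585*q/4)
-v(D(25 + A(-5, -5))) = -585*(5 - (25 + 8)³)/4 = -585*(5 - 1*33³)/4 = -585*(5 - 1*35937)/4 = -585*(5 - 35937)/4 = -585*(-35932)/4 = -1*(-5255055) = 5255055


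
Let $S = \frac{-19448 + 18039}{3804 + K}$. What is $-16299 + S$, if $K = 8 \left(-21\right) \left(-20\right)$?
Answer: $- \frac{116767445}{7164} \approx -16299.0$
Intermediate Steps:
$K = 3360$ ($K = \left(-168\right) \left(-20\right) = 3360$)
$S = - \frac{1409}{7164}$ ($S = \frac{-19448 + 18039}{3804 + 3360} = - \frac{1409}{7164} \approx -0.19668$)
$-16299 + S = -16299 - \frac{1409}{7164} = - \frac{116767445}{7164}$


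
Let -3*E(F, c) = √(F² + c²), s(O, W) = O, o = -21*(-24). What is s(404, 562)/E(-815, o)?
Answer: -1212*√918241/918241 ≈ -1.2648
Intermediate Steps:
o = 504
E(F, c) = -√(F² + c²)/3
s(404, 562)/E(-815, o) = 404/((-√((-815)² + 504²)/3)) = 404/((-√(664225 + 254016)/3)) = 404/((-√918241/3)) = 404*(-3*√918241/918241) = -1212*√918241/918241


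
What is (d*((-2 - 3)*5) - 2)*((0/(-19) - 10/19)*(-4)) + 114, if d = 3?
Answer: -914/19 ≈ -48.105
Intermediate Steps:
(d*((-2 - 3)*5) - 2)*((0/(-19) - 10/19)*(-4)) + 114 = (3*((-2 - 3)*5) - 2)*((0/(-19) - 10/19)*(-4)) + 114 = (3*(-5*5) - 2)*((0*(-1/19) - 10*1/19)*(-4)) + 114 = (3*(-25) - 2)*((0 - 10/19)*(-4)) + 114 = (-75 - 2)*(-10/19*(-4)) + 114 = -77*40/19 + 114 = -3080/19 + 114 = -914/19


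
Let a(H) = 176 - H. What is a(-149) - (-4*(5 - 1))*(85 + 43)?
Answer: 2373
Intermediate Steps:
a(-149) - (-4*(5 - 1))*(85 + 43) = (176 - 1*(-149)) - (-4*(5 - 1))*(85 + 43) = (176 + 149) - (-4*4)*128 = 325 - (-16)*128 = 325 - 1*(-2048) = 325 + 2048 = 2373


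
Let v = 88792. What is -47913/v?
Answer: -47913/88792 ≈ -0.53961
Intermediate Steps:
-47913/v = -47913/88792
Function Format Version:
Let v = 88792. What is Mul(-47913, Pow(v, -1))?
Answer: Rational(-47913, 88792) ≈ -0.53961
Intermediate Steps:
Mul(-47913, Pow(v, -1)) = Mul(-47913, Pow(88792, -1)) = Mul(-47913, Rational(1, 88792)) = Rational(-47913, 88792)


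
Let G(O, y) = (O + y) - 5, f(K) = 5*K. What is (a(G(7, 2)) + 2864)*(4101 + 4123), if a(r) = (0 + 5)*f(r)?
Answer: 24375936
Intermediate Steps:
G(O, y) = -5 + O + y
a(r) = 25*r (a(r) = (0 + 5)*(5*r) = 5*(5*r) = 25*r)
(a(G(7, 2)) + 2864)*(4101 + 4123) = (25*(-5 + 7 + 2) + 2864)*(4101 + 4123) = (25*4 + 2864)*8224 = (100 + 2864)*8224 = 2964*8224 = 24375936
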